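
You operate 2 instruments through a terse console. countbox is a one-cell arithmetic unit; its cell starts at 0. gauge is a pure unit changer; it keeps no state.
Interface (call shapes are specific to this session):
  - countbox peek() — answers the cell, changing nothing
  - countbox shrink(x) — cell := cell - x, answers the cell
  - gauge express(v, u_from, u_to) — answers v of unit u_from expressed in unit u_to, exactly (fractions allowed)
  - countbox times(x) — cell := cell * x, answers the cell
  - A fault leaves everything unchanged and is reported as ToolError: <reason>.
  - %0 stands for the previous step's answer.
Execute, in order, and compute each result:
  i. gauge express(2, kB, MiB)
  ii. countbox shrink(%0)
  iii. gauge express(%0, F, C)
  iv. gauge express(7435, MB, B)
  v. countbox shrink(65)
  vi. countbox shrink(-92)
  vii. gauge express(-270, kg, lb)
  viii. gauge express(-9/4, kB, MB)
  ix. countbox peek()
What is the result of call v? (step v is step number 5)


Using gauge express with v→2, u_from→kB, u_to→MiB, and get 125/65536.
I use countbox shrink with x→%0, and observe -125/65536.
Next I call gauge express with v→%0, u_from→F, u_to→C, → -10486385/589824.
Using gauge express with v→7435, u_from→MB, u_to→B, yielding 7435000000.
I try countbox shrink with x→65, and see -4259965/65536.
I invoke countbox shrink with x→-92: 1769347/65536.
Using gauge express with v→-270, u_from→kg, u_to→lb, giving -27000000000/45359237.
Calling gauge express with v→-9/4, u_from→kB, u_to→MB, and observe -9/4000.
Calling countbox peek, yielding 1769347/65536.

Answer: -4259965/65536


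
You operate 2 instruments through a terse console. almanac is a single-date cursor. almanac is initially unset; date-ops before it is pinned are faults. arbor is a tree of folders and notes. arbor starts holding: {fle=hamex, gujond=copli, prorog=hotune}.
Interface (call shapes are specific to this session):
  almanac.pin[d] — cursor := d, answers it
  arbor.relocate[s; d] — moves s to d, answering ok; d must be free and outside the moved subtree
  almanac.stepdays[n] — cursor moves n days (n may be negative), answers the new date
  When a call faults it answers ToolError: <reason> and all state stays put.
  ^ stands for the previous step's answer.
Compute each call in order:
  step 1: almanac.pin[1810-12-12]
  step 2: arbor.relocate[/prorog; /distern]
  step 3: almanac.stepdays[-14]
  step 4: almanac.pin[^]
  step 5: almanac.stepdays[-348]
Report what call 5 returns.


Calling almanac.pin using d='1810-12-12', and get 1810-12-12.
I run arbor.relocate using s='/prorog', d='/distern', and see ok.
Then almanac.stepdays using n='-14', → 1810-11-28.
Using almanac.pin using d='^': 1810-11-28.
Invoking almanac.stepdays using n='-348', → 1809-12-15.

Answer: 1809-12-15


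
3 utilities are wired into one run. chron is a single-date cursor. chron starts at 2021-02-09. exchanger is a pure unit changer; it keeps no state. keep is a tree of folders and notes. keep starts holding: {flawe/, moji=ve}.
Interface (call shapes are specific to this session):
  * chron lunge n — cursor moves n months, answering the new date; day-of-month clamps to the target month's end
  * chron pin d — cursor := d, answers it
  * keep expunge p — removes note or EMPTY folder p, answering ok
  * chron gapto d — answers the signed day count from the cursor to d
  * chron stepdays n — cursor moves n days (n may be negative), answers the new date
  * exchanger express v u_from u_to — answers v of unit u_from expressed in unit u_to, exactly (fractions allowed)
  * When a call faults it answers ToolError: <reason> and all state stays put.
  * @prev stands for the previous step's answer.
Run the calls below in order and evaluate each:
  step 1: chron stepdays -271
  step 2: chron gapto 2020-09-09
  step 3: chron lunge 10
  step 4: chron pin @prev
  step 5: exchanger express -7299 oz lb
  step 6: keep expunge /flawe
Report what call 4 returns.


-> chron stepdays(n→-271)
<- 2020-05-14
-> chron gapto(d→2020-09-09)
<- 118
-> chron lunge(n→10)
<- 2021-03-14
-> chron pin(d→@prev)
<- 2021-03-14
-> exchanger express(v→-7299, u_from→oz, u_to→lb)
<- -7299/16
-> keep expunge(p→/flawe)
<- ok

Answer: 2021-03-14


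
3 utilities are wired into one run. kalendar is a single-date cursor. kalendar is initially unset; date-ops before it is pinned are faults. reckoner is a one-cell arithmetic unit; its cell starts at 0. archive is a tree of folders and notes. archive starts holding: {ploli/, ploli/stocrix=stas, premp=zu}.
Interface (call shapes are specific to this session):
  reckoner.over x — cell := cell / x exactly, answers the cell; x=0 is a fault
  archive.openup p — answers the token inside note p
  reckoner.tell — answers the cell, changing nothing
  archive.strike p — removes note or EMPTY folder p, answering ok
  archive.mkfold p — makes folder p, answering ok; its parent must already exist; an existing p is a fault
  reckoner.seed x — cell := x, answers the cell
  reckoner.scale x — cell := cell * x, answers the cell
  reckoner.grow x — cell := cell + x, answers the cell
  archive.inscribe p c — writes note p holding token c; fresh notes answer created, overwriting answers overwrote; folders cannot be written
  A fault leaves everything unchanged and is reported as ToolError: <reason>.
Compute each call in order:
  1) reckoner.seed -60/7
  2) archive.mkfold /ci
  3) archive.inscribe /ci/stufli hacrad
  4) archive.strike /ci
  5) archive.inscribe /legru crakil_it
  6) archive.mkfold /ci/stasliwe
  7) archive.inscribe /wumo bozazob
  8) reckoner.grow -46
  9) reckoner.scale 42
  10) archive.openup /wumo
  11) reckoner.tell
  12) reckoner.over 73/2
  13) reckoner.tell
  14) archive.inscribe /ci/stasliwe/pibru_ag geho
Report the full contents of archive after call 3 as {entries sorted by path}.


Answer: {ci/, ci/stufli=hacrad, ploli/, ploli/stocrix=stas, premp=zu}

Derivation:
-- 1. seed(x=-60/7) -> -60/7
-- 2. mkfold(p=/ci) -> ok
-- 3. inscribe(p=/ci/stufli, c=hacrad) -> created
-- 4. strike(p=/ci) -> ToolError: not empty
-- 5. inscribe(p=/legru, c=crakil_it) -> created
-- 6. mkfold(p=/ci/stasliwe) -> ok
-- 7. inscribe(p=/wumo, c=bozazob) -> created
-- 8. grow(x=-46) -> -382/7
-- 9. scale(x=42) -> -2292
-- 10. openup(p=/wumo) -> bozazob
-- 11. tell() -> -2292
-- 12. over(x=73/2) -> -4584/73
-- 13. tell() -> -4584/73
-- 14. inscribe(p=/ci/stasliwe/pibru_ag, c=geho) -> created


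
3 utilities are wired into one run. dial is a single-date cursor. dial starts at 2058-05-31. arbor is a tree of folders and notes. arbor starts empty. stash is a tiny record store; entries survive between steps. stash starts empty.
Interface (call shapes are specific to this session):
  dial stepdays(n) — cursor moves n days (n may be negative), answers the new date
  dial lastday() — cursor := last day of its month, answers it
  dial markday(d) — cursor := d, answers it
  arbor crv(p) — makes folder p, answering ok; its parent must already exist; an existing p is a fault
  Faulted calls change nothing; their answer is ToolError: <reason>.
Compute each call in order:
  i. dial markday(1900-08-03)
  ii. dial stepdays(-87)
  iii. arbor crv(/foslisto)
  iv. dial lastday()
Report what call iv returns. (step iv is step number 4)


Answer: 1900-05-31

Derivation:
I try dial markday using d=1900-08-03, and observe 1900-08-03.
Now I run dial stepdays using n=-87, → 1900-05-08.
Invoking arbor crv using p=/foslisto, — result: ok.
Then dial lastday(), and see 1900-05-31.


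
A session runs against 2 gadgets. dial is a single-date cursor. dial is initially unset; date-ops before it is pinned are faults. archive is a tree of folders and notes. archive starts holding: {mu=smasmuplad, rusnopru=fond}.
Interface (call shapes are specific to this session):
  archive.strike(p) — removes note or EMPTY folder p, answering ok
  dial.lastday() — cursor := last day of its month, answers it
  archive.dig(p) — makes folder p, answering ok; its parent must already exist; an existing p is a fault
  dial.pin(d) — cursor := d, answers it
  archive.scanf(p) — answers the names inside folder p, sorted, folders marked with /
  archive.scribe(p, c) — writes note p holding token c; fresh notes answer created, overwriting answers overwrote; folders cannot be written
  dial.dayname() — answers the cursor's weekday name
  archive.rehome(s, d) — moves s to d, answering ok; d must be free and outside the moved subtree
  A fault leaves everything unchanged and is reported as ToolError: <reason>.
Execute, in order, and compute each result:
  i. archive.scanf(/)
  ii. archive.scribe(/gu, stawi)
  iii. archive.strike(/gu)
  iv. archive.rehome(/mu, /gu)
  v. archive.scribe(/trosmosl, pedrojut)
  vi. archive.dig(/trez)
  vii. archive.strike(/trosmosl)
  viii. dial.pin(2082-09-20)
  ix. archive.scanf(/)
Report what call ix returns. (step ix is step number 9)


Answer: [gu, rusnopru, trez/]

Derivation:
~$ archive.scanf p: /
  [mu, rusnopru]
~$ archive.scribe p: /gu c: stawi
  created
~$ archive.strike p: /gu
  ok
~$ archive.rehome s: /mu d: /gu
  ok
~$ archive.scribe p: /trosmosl c: pedrojut
  created
~$ archive.dig p: /trez
  ok
~$ archive.strike p: /trosmosl
  ok
~$ dial.pin d: 2082-09-20
  2082-09-20
~$ archive.scanf p: /
  [gu, rusnopru, trez/]


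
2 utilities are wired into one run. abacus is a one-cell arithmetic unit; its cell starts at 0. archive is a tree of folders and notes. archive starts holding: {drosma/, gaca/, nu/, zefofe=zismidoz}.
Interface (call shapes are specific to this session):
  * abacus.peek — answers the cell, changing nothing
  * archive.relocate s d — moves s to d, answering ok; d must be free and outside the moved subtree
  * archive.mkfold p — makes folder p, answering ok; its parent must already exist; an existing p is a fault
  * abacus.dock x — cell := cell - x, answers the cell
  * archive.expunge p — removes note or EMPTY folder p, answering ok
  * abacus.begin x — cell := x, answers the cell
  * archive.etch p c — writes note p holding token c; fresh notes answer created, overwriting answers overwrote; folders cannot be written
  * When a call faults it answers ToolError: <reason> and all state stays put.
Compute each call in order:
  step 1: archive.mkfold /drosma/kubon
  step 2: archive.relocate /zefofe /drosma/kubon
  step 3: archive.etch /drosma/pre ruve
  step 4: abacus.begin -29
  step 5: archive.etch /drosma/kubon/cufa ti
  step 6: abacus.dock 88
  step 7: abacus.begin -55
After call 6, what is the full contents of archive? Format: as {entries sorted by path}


Answer: {drosma/, drosma/kubon/, drosma/kubon/cufa=ti, drosma/pre=ruve, gaca/, nu/, zefofe=zismidoz}

Derivation:
Step: archive.mkfold[p='/drosma/kubon']
Result: ok
Step: archive.relocate[s='/zefofe'; d='/drosma/kubon']
Result: ToolError: exists
Step: archive.etch[p='/drosma/pre'; c='ruve']
Result: created
Step: abacus.begin[x='-29']
Result: -29
Step: archive.etch[p='/drosma/kubon/cufa'; c='ti']
Result: created
Step: abacus.dock[x='88']
Result: -117
Step: abacus.begin[x='-55']
Result: -55


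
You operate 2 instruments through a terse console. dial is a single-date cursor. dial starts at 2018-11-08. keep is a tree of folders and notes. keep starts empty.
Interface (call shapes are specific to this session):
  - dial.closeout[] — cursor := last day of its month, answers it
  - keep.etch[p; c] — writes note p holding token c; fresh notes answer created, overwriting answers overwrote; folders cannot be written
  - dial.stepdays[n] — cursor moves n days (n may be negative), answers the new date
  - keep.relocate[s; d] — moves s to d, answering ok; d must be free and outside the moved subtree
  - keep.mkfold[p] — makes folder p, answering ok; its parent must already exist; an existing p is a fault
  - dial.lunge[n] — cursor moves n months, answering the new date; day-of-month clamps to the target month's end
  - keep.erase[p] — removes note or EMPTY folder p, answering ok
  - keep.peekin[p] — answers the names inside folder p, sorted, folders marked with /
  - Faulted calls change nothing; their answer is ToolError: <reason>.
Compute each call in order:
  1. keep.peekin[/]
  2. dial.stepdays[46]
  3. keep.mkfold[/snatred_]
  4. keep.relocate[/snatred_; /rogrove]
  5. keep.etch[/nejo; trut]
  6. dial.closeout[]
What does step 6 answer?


Answer: 2018-12-31

Derivation:
→ keep.peekin(p: /)
← []
→ dial.stepdays(n: 46)
← 2018-12-24
→ keep.mkfold(p: /snatred_)
← ok
→ keep.relocate(s: /snatred_, d: /rogrove)
← ok
→ keep.etch(p: /nejo, c: trut)
← created
→ dial.closeout()
← 2018-12-31


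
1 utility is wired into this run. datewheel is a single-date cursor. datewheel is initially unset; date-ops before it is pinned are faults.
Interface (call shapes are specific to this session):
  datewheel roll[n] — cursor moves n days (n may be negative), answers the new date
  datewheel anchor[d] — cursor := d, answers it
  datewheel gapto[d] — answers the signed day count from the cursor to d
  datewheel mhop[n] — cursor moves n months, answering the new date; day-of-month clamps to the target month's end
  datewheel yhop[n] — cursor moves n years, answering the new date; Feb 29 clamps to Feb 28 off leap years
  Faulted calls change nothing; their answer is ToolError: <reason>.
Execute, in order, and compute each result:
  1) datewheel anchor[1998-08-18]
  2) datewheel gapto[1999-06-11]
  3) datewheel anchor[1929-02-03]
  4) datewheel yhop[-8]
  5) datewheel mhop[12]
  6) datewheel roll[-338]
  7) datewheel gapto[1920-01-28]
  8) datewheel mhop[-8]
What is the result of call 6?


;; 1. datewheel anchor(d→1998-08-18) => 1998-08-18
;; 2. datewheel gapto(d→1999-06-11) => 297
;; 3. datewheel anchor(d→1929-02-03) => 1929-02-03
;; 4. datewheel yhop(n→-8) => 1921-02-03
;; 5. datewheel mhop(n→12) => 1922-02-03
;; 6. datewheel roll(n→-338) => 1921-03-02
;; 7. datewheel gapto(d→1920-01-28) => -399
;; 8. datewheel mhop(n→-8) => 1920-07-02

Answer: 1921-03-02


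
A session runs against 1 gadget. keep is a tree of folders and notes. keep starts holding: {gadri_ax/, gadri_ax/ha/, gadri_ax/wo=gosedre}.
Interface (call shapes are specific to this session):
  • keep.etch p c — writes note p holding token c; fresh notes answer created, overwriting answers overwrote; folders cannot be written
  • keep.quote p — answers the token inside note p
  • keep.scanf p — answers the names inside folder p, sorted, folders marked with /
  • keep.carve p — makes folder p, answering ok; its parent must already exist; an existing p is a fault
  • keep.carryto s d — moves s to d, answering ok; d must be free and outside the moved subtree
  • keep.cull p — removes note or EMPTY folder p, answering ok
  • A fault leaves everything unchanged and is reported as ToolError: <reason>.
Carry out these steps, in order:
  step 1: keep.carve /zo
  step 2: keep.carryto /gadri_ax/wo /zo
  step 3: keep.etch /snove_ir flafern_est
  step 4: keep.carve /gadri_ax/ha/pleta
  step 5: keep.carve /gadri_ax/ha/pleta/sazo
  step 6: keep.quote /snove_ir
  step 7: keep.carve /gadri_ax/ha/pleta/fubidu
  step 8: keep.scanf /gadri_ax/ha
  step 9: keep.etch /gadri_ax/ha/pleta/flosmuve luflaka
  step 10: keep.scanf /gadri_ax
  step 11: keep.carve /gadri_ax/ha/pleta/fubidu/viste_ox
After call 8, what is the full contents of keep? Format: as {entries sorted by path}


Answer: {gadri_ax/, gadri_ax/ha/, gadri_ax/ha/pleta/, gadri_ax/ha/pleta/fubidu/, gadri_ax/ha/pleta/sazo/, gadri_ax/wo=gosedre, snove_ir=flafern_est, zo/}

Derivation:
[in] keep.carve p='/zo'
:: ok
[in] keep.carryto s='/gadri_ax/wo' d='/zo'
:: ToolError: exists
[in] keep.etch p='/snove_ir' c='flafern_est'
:: created
[in] keep.carve p='/gadri_ax/ha/pleta'
:: ok
[in] keep.carve p='/gadri_ax/ha/pleta/sazo'
:: ok
[in] keep.quote p='/snove_ir'
:: flafern_est
[in] keep.carve p='/gadri_ax/ha/pleta/fubidu'
:: ok
[in] keep.scanf p='/gadri_ax/ha'
:: [pleta/]
[in] keep.etch p='/gadri_ax/ha/pleta/flosmuve' c='luflaka'
:: created
[in] keep.scanf p='/gadri_ax'
:: [ha/, wo]
[in] keep.carve p='/gadri_ax/ha/pleta/fubidu/viste_ox'
:: ok


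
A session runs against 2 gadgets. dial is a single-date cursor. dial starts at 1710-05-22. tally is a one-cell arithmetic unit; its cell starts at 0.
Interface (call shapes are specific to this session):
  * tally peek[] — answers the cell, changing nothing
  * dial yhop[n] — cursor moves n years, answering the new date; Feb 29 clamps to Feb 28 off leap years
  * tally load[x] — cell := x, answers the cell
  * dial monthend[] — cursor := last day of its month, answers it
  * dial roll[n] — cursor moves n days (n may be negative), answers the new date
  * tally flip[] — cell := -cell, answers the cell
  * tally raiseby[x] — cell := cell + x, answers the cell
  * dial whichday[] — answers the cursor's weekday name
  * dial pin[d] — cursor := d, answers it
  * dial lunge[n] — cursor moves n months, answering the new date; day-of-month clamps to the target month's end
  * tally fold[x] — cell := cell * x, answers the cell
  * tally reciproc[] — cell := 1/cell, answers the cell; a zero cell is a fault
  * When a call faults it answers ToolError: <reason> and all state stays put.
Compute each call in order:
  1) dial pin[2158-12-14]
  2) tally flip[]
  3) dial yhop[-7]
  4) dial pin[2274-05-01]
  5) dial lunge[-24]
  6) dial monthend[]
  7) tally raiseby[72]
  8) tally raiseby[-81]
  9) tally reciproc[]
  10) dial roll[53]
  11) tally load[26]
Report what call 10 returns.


Answer: 2272-07-23

Derivation:
$ dial pin 2158-12-14
[out] 2158-12-14
$ tally flip
[out] 0
$ dial yhop -7
[out] 2151-12-14
$ dial pin 2274-05-01
[out] 2274-05-01
$ dial lunge -24
[out] 2272-05-01
$ dial monthend
[out] 2272-05-31
$ tally raiseby 72
[out] 72
$ tally raiseby -81
[out] -9
$ tally reciproc
[out] -1/9
$ dial roll 53
[out] 2272-07-23
$ tally load 26
[out] 26


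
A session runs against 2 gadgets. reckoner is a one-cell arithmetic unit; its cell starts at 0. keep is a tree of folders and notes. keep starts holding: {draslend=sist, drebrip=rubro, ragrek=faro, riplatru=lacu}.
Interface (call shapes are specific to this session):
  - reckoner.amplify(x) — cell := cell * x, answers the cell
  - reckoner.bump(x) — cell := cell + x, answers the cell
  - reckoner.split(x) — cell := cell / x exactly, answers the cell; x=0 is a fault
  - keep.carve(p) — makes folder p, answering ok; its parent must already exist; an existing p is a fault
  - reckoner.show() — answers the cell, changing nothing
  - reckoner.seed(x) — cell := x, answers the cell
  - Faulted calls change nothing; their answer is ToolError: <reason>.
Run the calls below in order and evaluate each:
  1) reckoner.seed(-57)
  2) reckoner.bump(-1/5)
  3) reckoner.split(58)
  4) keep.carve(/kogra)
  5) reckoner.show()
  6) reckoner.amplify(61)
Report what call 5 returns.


! 1. seed(x=-57) == -57
! 2. bump(x=-1/5) == -286/5
! 3. split(x=58) == -143/145
! 4. carve(p=/kogra) == ok
! 5. show() == -143/145
! 6. amplify(x=61) == -8723/145

Answer: -143/145


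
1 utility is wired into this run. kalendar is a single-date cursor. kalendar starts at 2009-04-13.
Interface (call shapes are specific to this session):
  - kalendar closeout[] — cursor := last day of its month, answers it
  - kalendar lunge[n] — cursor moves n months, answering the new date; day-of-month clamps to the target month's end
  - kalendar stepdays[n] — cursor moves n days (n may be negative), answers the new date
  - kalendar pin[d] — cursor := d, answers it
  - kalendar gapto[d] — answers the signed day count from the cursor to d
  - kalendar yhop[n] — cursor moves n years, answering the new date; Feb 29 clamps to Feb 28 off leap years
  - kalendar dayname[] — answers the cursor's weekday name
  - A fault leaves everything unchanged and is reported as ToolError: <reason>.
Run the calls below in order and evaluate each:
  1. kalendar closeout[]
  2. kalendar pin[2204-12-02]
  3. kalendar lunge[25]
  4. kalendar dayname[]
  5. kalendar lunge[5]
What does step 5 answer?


Answer: 2207-06-02

Derivation:
-> kalendar closeout()
<- 2009-04-30
-> kalendar pin(d→2204-12-02)
<- 2204-12-02
-> kalendar lunge(n→25)
<- 2207-01-02
-> kalendar dayname()
<- Friday
-> kalendar lunge(n→5)
<- 2207-06-02


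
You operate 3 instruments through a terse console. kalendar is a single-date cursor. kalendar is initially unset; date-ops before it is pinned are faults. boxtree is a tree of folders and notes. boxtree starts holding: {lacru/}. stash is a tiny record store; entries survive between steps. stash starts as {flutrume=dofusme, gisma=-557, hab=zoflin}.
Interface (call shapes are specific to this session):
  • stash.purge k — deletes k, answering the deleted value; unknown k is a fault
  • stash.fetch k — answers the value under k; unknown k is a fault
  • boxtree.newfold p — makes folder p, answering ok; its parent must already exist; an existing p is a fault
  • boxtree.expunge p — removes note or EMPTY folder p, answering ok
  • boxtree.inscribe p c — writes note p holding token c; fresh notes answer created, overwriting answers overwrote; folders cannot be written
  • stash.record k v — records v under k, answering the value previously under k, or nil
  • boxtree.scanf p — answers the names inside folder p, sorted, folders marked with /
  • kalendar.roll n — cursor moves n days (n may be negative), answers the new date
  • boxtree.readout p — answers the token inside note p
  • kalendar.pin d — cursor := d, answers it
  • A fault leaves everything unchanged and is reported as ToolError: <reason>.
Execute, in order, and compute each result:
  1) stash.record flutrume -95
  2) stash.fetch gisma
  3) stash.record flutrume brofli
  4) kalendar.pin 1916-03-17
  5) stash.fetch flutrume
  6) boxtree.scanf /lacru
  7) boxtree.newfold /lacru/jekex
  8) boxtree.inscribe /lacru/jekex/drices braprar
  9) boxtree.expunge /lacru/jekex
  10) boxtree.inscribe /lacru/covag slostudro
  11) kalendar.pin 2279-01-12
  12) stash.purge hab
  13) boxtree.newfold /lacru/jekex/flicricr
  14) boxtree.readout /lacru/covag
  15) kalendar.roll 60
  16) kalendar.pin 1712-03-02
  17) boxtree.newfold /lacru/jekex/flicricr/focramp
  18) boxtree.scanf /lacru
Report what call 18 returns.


Answer: [covag, jekex/]

Derivation:
[in] stash.record k→flutrume v→-95
  dofusme
[in] stash.fetch k→gisma
  -557
[in] stash.record k→flutrume v→brofli
  -95
[in] kalendar.pin d→1916-03-17
  1916-03-17
[in] stash.fetch k→flutrume
  brofli
[in] boxtree.scanf p→/lacru
  []
[in] boxtree.newfold p→/lacru/jekex
  ok
[in] boxtree.inscribe p→/lacru/jekex/drices c→braprar
  created
[in] boxtree.expunge p→/lacru/jekex
  ToolError: not empty
[in] boxtree.inscribe p→/lacru/covag c→slostudro
  created
[in] kalendar.pin d→2279-01-12
  2279-01-12
[in] stash.purge k→hab
  zoflin
[in] boxtree.newfold p→/lacru/jekex/flicricr
  ok
[in] boxtree.readout p→/lacru/covag
  slostudro
[in] kalendar.roll n→60
  2279-03-13
[in] kalendar.pin d→1712-03-02
  1712-03-02
[in] boxtree.newfold p→/lacru/jekex/flicricr/focramp
  ok
[in] boxtree.scanf p→/lacru
  [covag, jekex/]


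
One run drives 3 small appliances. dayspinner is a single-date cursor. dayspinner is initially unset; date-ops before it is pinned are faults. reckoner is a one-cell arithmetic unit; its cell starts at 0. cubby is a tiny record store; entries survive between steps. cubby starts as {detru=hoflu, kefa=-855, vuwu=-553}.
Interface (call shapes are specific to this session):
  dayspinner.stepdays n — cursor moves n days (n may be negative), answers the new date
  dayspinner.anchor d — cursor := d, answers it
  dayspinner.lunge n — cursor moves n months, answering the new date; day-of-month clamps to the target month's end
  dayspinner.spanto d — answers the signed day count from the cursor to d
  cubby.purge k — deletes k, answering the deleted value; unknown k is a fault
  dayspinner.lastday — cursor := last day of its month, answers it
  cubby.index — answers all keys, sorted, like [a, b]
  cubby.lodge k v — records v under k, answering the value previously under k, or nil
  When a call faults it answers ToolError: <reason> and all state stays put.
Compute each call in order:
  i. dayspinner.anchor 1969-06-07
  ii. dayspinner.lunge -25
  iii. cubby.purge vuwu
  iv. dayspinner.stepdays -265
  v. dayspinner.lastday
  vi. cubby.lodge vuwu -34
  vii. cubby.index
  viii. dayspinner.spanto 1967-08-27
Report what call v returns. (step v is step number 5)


Answer: 1966-08-31

Derivation:
# 1. anchor(d→1969-06-07) => 1969-06-07
# 2. lunge(n→-25) => 1967-05-07
# 3. purge(k→vuwu) => -553
# 4. stepdays(n→-265) => 1966-08-15
# 5. lastday() => 1966-08-31
# 6. lodge(k→vuwu, v→-34) => nil
# 7. index() => [detru, kefa, vuwu]
# 8. spanto(d→1967-08-27) => 361


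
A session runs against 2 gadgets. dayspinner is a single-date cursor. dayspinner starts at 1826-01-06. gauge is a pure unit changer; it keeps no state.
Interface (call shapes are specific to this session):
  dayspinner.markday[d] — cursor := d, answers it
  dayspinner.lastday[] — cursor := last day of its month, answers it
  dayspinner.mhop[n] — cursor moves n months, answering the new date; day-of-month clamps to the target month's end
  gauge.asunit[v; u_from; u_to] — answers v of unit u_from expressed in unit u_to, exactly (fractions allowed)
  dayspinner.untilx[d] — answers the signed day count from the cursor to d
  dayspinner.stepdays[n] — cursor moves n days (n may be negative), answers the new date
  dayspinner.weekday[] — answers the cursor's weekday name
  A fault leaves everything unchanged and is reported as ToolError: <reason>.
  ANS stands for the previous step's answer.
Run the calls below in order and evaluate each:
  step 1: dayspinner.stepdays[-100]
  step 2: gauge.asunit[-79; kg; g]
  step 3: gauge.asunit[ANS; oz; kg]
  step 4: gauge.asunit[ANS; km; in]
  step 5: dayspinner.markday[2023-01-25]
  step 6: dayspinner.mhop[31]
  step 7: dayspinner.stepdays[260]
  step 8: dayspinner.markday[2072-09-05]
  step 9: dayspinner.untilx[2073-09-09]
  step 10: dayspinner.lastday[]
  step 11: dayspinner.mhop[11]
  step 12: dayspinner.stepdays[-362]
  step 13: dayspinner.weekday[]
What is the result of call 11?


CALL dayspinner.stepdays[n: -100]
RET  1825-09-28
CALL gauge.asunit[v: -79; u_from: kg; u_to: g]
RET  -79000
CALL gauge.asunit[v: ANS; u_from: oz; u_to: kg]
RET  -3583379723/1600000
CALL gauge.asunit[v: ANS; u_from: km; u_to: in]
RET  -89584493075/1016
CALL dayspinner.markday[d: 2023-01-25]
RET  2023-01-25
CALL dayspinner.mhop[n: 31]
RET  2025-08-25
CALL dayspinner.stepdays[n: 260]
RET  2026-05-12
CALL dayspinner.markday[d: 2072-09-05]
RET  2072-09-05
CALL dayspinner.untilx[d: 2073-09-09]
RET  369
CALL dayspinner.lastday[]
RET  2072-09-30
CALL dayspinner.mhop[n: 11]
RET  2073-08-30
CALL dayspinner.stepdays[n: -362]
RET  2072-09-02
CALL dayspinner.weekday[]
RET  Friday

Answer: 2073-08-30


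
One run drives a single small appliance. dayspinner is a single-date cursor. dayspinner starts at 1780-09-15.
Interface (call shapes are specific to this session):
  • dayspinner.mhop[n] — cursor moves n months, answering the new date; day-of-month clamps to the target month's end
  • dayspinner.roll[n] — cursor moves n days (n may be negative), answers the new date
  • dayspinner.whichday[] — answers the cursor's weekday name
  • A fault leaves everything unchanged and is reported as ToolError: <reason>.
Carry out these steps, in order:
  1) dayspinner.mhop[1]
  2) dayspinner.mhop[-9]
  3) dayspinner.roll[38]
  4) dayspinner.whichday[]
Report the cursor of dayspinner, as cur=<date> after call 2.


[in] dayspinner.mhop 1
  1780-10-15
[in] dayspinner.mhop -9
  1780-01-15
[in] dayspinner.roll 38
  1780-02-22
[in] dayspinner.whichday
  Tuesday

Answer: cur=1780-01-15


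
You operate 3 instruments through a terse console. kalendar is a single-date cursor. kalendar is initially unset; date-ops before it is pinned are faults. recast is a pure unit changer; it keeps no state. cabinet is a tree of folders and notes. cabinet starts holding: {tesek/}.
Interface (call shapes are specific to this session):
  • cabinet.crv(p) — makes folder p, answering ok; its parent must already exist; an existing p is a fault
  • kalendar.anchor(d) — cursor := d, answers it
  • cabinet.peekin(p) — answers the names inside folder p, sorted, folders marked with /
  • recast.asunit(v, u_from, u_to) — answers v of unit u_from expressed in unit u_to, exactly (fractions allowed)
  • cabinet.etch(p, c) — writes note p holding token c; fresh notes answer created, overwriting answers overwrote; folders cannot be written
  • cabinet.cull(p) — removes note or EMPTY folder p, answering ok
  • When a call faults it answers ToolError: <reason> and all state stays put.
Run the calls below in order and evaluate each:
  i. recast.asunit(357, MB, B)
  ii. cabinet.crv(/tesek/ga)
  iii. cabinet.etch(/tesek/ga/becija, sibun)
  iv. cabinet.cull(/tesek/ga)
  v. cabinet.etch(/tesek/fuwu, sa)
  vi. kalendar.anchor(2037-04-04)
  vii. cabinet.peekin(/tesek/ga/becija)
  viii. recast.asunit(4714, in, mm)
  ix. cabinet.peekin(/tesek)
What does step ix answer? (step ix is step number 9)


==> asunit(v='357', u_from='MB', u_to='B')
<== 357000000
==> crv(p='/tesek/ga')
<== ok
==> etch(p='/tesek/ga/becija', c='sibun')
<== created
==> cull(p='/tesek/ga')
<== ToolError: not empty
==> etch(p='/tesek/fuwu', c='sa')
<== created
==> anchor(d='2037-04-04')
<== 2037-04-04
==> peekin(p='/tesek/ga/becija')
<== ToolError: not a directory
==> asunit(v='4714', u_from='in', u_to='mm')
<== 598678/5
==> peekin(p='/tesek')
<== [fuwu, ga/]

Answer: [fuwu, ga/]


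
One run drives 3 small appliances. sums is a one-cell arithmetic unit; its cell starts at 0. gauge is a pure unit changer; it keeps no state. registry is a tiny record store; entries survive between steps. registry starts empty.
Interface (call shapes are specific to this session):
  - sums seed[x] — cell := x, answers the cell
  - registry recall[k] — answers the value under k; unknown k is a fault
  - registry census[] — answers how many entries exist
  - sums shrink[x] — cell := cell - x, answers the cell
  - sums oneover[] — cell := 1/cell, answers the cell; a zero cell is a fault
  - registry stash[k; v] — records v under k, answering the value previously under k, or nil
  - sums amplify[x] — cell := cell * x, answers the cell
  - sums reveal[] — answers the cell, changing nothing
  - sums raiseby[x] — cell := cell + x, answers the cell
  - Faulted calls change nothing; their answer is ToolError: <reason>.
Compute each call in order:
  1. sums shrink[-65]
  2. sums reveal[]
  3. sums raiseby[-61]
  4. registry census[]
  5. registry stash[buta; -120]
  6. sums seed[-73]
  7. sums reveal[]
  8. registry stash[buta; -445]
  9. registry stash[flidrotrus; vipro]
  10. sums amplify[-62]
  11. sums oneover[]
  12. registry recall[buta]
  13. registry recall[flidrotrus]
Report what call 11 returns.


Answer: 1/4526

Derivation:
I invoke sums shrink on x='-65': 65.
Invoking sums reveal, and get 65.
I use sums raiseby on x='-61', which returns 4.
Using registry census(), — result: 0.
Using registry stash on k='buta', v='-120', — result: nil.
Using sums seed on x='-73', and get -73.
I use sums reveal, — result: -73.
Calling registry stash on k='buta', v='-445', and get -120.
Then registry stash on k='flidrotrus', v='vipro', yielding nil.
Invoking sums amplify on x='-62', and get 4526.
Calling sums oneover, yielding 1/4526.
I try registry recall on k='buta', which returns -445.
I try registry recall on k='flidrotrus', and see vipro.


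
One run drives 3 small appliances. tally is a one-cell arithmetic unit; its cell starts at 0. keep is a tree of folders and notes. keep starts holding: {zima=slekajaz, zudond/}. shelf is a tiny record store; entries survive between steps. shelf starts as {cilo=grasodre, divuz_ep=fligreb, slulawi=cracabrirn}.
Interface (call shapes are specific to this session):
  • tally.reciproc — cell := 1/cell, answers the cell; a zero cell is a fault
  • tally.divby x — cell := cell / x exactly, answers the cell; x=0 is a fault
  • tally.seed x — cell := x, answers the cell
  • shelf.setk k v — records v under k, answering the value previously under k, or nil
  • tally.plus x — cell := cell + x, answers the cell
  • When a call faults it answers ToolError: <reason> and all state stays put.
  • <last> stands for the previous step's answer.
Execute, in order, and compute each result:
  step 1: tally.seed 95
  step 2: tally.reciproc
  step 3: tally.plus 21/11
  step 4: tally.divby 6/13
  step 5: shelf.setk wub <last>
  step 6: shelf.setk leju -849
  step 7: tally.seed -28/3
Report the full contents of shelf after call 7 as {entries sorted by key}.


I call seed(x: 95), giving 95.
Then reciproc: 1/95.
Calling plus(x: 21/11), — result: 2006/1045.
I try divby(x: 6/13), and observe 13039/3135.
Calling setk(k: wub, v: <last>), giving nil.
I try setk(k: leju, v: -849), and get nil.
Now I run seed(x: -28/3): -28/3.

Answer: {cilo=grasodre, divuz_ep=fligreb, leju=-849, slulawi=cracabrirn, wub=13039/3135}


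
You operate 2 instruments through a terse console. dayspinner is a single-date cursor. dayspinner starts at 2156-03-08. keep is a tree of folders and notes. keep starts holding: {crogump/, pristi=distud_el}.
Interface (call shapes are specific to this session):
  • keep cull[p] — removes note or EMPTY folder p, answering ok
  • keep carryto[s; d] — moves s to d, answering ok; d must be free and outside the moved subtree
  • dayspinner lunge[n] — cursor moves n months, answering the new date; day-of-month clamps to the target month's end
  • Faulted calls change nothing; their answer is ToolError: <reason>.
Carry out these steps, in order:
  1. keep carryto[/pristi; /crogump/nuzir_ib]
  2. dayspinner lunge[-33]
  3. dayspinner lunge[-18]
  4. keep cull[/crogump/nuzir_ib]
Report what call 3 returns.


Answer: 2151-12-08

Derivation:
>> keep carryto(s='/pristi', d='/crogump/nuzir_ib')
<< ok
>> dayspinner lunge(n='-33')
<< 2153-06-08
>> dayspinner lunge(n='-18')
<< 2151-12-08
>> keep cull(p='/crogump/nuzir_ib')
<< ok


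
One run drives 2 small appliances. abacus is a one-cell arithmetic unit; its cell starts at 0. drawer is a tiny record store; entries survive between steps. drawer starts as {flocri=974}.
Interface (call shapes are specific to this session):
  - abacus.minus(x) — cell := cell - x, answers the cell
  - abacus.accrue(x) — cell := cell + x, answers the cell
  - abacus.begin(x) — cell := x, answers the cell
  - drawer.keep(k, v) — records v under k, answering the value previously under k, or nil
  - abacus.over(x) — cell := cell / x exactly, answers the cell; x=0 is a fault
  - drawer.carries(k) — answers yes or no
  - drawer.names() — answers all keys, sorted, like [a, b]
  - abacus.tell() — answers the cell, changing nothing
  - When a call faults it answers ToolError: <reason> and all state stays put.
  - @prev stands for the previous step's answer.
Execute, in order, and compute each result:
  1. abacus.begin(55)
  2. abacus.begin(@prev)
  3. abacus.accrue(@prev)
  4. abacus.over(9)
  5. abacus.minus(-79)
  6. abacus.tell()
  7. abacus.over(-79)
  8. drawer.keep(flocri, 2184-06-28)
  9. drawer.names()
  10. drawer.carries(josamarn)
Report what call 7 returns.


;; 1. begin(x='55') : 55
;; 2. begin(x='@prev') : 55
;; 3. accrue(x='@prev') : 110
;; 4. over(x='9') : 110/9
;; 5. minus(x='-79') : 821/9
;; 6. tell() : 821/9
;; 7. over(x='-79') : -821/711
;; 8. keep(k='flocri', v='2184-06-28') : 974
;; 9. names() : [flocri]
;; 10. carries(k='josamarn') : no

Answer: -821/711


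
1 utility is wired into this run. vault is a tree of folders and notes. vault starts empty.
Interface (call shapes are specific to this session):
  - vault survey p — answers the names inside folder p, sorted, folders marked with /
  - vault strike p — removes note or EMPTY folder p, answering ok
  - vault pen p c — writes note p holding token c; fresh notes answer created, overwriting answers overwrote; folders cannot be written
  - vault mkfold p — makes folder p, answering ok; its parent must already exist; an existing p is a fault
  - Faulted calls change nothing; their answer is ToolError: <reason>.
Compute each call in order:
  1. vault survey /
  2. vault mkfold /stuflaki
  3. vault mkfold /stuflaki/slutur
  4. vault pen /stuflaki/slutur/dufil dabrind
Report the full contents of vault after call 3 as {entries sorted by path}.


$ vault survey p=/
  []
$ vault mkfold p=/stuflaki
  ok
$ vault mkfold p=/stuflaki/slutur
  ok
$ vault pen p=/stuflaki/slutur/dufil c=dabrind
  created

Answer: {stuflaki/, stuflaki/slutur/}


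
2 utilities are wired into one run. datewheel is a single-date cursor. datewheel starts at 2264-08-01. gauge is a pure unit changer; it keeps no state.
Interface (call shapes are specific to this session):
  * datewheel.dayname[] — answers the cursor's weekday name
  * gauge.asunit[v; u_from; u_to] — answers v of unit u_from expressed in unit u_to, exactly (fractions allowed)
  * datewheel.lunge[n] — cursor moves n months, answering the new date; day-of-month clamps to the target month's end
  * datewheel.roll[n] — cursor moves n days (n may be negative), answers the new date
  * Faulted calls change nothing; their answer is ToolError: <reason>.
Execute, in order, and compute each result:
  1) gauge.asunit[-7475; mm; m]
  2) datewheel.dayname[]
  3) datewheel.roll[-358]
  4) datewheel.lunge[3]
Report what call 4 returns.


→ gauge.asunit(-7475, mm, m)
← -299/40
→ datewheel.dayname()
← Monday
→ datewheel.roll(-358)
← 2263-08-09
→ datewheel.lunge(3)
← 2263-11-09

Answer: 2263-11-09


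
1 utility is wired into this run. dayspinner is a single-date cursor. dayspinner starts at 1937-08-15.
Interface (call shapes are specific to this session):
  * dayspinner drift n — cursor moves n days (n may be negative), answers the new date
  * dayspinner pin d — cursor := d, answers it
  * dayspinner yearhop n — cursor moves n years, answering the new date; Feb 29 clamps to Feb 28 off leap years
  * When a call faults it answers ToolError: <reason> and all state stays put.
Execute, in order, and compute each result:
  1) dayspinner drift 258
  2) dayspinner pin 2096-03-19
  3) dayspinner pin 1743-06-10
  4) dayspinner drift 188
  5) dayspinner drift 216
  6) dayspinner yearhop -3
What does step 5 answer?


Answer: 1744-07-18

Derivation:
;; dayspinner drift(n→258) == 1938-04-30
;; dayspinner pin(d→2096-03-19) == 2096-03-19
;; dayspinner pin(d→1743-06-10) == 1743-06-10
;; dayspinner drift(n→188) == 1743-12-15
;; dayspinner drift(n→216) == 1744-07-18
;; dayspinner yearhop(n→-3) == 1741-07-18


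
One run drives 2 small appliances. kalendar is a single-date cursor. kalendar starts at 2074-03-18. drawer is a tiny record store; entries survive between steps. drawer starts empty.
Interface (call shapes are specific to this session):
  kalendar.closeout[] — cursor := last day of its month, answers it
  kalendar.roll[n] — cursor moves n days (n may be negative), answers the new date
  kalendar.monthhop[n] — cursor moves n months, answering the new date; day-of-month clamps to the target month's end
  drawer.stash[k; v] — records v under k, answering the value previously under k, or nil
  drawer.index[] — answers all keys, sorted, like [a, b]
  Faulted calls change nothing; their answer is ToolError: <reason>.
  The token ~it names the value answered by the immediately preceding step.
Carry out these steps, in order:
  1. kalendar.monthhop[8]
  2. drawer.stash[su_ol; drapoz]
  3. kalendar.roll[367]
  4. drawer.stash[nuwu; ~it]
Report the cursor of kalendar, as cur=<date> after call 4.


Answer: cur=2075-11-20

Derivation:
·→ kalendar.monthhop(n='8')
·← 2074-11-18
·→ drawer.stash(k='su_ol', v='drapoz')
·← nil
·→ kalendar.roll(n='367')
·← 2075-11-20
·→ drawer.stash(k='nuwu', v='~it')
·← nil


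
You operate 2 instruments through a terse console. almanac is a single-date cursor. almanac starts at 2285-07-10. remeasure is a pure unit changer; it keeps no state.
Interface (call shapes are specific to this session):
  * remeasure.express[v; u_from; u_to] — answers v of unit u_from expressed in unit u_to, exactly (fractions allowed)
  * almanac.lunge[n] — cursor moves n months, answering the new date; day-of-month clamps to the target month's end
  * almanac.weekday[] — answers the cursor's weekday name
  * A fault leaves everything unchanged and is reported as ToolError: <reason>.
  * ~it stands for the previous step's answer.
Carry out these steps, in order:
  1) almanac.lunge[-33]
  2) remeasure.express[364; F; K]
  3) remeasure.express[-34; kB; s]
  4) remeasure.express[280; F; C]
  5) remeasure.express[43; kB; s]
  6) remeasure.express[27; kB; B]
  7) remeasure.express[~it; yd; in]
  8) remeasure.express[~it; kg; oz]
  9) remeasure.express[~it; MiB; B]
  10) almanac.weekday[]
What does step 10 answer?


Answer: Tuesday

Derivation:
Step: almanac.lunge[n→-33]
Result: 2282-10-10
Step: remeasure.express[v→364; u_from→F; u_to→K]
Result: 82367/180
Step: remeasure.express[v→-34; u_from→kB; u_to→s]
Result: ToolError: incompatible units
Step: remeasure.express[v→280; u_from→F; u_to→C]
Result: 1240/9
Step: remeasure.express[v→43; u_from→kB; u_to→s]
Result: ToolError: incompatible units
Step: remeasure.express[v→27; u_from→kB; u_to→B]
Result: 27000
Step: remeasure.express[v→~it; u_from→yd; u_to→in]
Result: 972000
Step: remeasure.express[v→~it; u_from→kg; u_to→oz]
Result: 1555200000000000/45359237
Step: remeasure.express[v→~it; u_from→MiB; u_to→B]
Result: 1630745395200000000000/45359237
Step: almanac.weekday[]
Result: Tuesday
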